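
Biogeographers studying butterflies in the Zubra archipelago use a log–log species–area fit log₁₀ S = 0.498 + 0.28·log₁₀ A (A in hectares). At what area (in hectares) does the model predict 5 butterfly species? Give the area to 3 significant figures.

5 = 3.148 × A^0.28  ⇒  A^0.28 = 5/3.148 = 1.588
ln A = ln(1.588) / 0.28 = 0.4628 / 0.28 = 1.6527
A = e^1.6527 ≈ 5.221 hectares

5.22 hectares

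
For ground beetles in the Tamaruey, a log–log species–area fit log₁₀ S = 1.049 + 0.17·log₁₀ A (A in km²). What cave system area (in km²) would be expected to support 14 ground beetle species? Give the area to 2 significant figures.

14 = 11.19 × A^0.17  ⇒  A^0.17 = 14/11.19 = 1.251
ln A = ln(1.251) / 0.17 = 0.2236 / 0.17 = 1.3156
A = e^1.3156 ≈ 3.727 km²

3.7 km²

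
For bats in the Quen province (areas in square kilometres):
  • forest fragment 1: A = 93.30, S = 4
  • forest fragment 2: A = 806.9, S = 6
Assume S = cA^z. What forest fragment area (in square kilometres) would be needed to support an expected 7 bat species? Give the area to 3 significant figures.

1830 square kilometres

z = ln(6/4) / ln(806.9/93.3) = 0.4055 / 2.1574 = 0.1879
c = 4 / 93.3^0.1879 = 4 / 2.345 = 1.705
A = (7/1.705)^(1/0.1879) ⇒ ln A = ln(4.105)/0.1879 = 7.5134
A = e^7.5134 ≈ 1832 square kilometres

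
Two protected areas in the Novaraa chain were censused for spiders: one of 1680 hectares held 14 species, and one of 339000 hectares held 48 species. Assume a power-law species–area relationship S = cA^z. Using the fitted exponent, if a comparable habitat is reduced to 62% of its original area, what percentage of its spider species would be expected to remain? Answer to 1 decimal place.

89.5%

z = ln(48/14) / ln(339000/1680) = 1.2321 / 5.3072 = 0.2322
S_new/S_old = (A_new/A_old)^z = 0.62^0.2322 = exp(0.2322 × -0.4780) = 0.895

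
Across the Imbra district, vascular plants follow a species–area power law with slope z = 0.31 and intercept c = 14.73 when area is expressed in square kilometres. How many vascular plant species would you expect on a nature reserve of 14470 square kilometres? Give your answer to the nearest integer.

S = 14.73 × 14470^0.31 = 14.73 × 19.49 ≈ 287

287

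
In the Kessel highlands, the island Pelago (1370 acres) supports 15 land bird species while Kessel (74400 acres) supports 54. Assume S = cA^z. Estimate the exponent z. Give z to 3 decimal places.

Taking logs: ln S = ln c + z ln A, so z = (ln S₂ − ln S₁)/(ln A₂ − ln A₁).
z = ln(54/15) / ln(74400/1370) = ln(3.6) / ln(54.31) = 1.2809 / 3.9946 = 0.3207

0.321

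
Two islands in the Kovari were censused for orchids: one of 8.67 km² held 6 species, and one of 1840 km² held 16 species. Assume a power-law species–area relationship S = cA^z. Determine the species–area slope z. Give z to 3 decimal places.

0.183

Taking logs: ln S = ln c + z ln A, so z = (ln S₂ − ln S₁)/(ln A₂ − ln A₁).
z = ln(16/6) / ln(1840/8.67) = ln(2.667) / ln(212.2) = 0.9808 / 5.3577 = 0.1831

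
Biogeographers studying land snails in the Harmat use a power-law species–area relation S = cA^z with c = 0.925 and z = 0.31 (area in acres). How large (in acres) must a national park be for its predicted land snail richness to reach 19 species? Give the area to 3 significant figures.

17100 acres

19 = 0.925 × A^0.31  ⇒  A^0.31 = 19/0.925 = 20.54
ln A = ln(20.54) / 0.31 = 3.0224 / 0.31 = 9.7497
A = e^9.7497 ≈ 17149 acres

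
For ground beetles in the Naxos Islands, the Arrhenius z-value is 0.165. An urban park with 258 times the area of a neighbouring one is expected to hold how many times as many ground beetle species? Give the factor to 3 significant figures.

S₂/S₁ = (A₂/A₁)^z = 258^0.165
ln(S₂/S₁) = 0.165 × ln 258 = 0.165 × 5.5530 = 0.9162
S₂/S₁ = e^0.9162 ≈ 2.5

2.50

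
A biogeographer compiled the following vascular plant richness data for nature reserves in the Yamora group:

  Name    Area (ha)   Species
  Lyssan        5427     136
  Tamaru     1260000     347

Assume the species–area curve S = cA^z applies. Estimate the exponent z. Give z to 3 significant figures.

Taking logs: ln S = ln c + z ln A, so z = (ln S₂ − ln S₁)/(ln A₂ − ln A₁).
z = ln(347/136) / ln(1260000/5427) = ln(2.551) / ln(232.2) = 0.9367 / 5.4475 = 0.1719

0.172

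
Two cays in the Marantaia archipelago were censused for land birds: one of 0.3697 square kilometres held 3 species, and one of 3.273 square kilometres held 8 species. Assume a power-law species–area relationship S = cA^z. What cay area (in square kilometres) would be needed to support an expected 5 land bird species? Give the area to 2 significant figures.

1.2 square kilometres

z = ln(8/3) / ln(3.273/0.3697) = 0.9808 / 2.1808 = 0.4498
c = 3 / 0.3697^0.4498 = 3 / 0.6392 = 4.693
A = (5/4.693)^(1/0.4498) ⇒ ln A = ln(1.065)/0.4498 = 0.1407
A = e^0.1407 ≈ 1.151 square kilometres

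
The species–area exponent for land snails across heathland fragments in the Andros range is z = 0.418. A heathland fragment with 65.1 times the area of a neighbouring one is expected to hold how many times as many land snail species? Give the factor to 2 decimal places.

S₂/S₁ = (A₂/A₁)^z = 65.1^0.418
ln(S₂/S₁) = 0.418 × ln 65.1 = 0.418 × 4.1759 = 1.7455
S₂/S₁ = e^1.7455 ≈ 5.729

5.73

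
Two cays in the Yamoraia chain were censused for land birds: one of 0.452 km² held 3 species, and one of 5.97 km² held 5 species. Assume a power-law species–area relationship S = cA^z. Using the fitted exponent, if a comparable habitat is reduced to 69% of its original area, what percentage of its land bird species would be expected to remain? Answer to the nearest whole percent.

93%

z = ln(5/3) / ln(5.97/0.452) = 0.5108 / 2.5808 = 0.1979
S_new/S_old = (A_new/A_old)^z = 0.69^0.1979 = exp(0.1979 × -0.3711) = 0.9292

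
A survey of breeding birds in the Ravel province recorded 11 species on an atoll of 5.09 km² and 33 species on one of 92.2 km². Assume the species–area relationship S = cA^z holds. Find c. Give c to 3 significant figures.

z = ln(S₂/S₁) / ln(A₂/A₁) = ln(33/11) / ln(92.2/5.09) = 1.0986 / 2.8967 = 0.3793
c = S₁ / A₁^z = 11 / 5.09^0.3793 = 11 / 1.854 = 5.934

5.93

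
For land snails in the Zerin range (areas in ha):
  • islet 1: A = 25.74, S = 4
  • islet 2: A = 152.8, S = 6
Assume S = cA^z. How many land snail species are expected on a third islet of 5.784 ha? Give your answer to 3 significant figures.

2.85

z = ln(6/4) / ln(152.8/25.74) = 0.4055 / 1.7811 = 0.2277
c = 4 / 25.74^0.2277 = 4 / 2.095 = 1.91
S₃ = 1.91 × 5.784^0.2277 = 1.91 × 1.491 ≈ 2.847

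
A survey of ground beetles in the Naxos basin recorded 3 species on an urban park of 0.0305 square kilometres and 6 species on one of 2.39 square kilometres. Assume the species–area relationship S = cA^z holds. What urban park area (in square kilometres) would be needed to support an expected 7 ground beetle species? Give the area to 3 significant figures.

6.30 square kilometres

z = ln(6/3) / ln(2.39/0.0305) = 0.6931 / 4.3613 = 0.1589
c = 3 / 0.0305^0.1589 = 3 / 0.5743 = 5.224
A = (7/5.224)^(1/0.1589) ⇒ ln A = ln(1.34)/0.1589 = 1.8412
A = e^1.8412 ≈ 6.304 square kilometres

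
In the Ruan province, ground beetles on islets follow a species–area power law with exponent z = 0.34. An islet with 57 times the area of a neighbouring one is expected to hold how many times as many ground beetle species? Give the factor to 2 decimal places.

3.95

S₂/S₁ = (A₂/A₁)^z = 57^0.34
ln(S₂/S₁) = 0.34 × ln 57 = 0.34 × 4.0431 = 1.3746
S₂/S₁ = e^1.3746 ≈ 3.954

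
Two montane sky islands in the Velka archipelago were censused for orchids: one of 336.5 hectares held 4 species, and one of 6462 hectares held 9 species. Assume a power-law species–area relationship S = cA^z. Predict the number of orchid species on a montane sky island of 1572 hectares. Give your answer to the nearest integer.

6

z = ln(9/4) / ln(6462/336.5) = 0.8109 / 2.9551 = 0.2744
c = 4 / 336.5^0.2744 = 4 / 4.937 = 0.8102
S₃ = 0.8102 × 1572^0.2744 = 0.8102 × 7.536 ≈ 6.106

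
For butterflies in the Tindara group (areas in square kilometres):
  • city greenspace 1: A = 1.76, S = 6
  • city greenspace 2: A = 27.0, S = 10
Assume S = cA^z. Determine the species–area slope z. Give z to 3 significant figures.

0.187

Taking logs: ln S = ln c + z ln A, so z = (ln S₂ − ln S₁)/(ln A₂ − ln A₁).
z = ln(10/6) / ln(27/1.76) = ln(1.667) / ln(15.34) = 0.5108 / 2.7305 = 0.1871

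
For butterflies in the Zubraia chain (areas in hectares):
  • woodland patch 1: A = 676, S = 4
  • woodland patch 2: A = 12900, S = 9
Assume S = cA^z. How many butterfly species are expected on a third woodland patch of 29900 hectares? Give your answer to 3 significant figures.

z = ln(9/4) / ln(12900/676) = 0.8109 / 2.9488 = 0.2750
c = 4 / 676^0.2750 = 4 / 6.001 = 0.6665
S₃ = 0.6665 × 29900^0.2750 = 0.6665 × 17.01 ≈ 11.34

11.3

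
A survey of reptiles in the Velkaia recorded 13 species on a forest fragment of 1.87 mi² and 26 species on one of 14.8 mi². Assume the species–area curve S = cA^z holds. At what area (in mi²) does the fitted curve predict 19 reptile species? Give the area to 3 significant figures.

z = ln(26/13) / ln(14.8/1.87) = 0.6931 / 2.0687 = 0.3351
c = 13 / 1.87^0.3351 = 13 / 1.233 = 10.54
A = (19/10.54)^(1/0.3351) ⇒ ln A = ln(1.803)/0.3351 = 1.7585
A = e^1.7585 ≈ 5.804 mi²

5.80 mi²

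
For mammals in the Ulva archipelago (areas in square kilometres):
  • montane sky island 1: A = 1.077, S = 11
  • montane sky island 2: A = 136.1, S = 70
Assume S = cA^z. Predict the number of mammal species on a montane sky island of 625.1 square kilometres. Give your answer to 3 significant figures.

z = ln(70/11) / ln(136.1/1.077) = 1.8506 / 4.8392 = 0.3824
c = 11 / 1.077^0.3824 = 11 / 1.029 = 10.69
S₃ = 10.69 × 625.1^0.3824 = 10.69 × 11.73 ≈ 125.4

125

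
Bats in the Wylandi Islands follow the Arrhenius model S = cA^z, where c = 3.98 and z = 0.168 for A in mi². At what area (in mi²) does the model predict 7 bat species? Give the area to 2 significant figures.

29 mi²

7 = 3.98 × A^0.168  ⇒  A^0.168 = 7/3.98 = 1.759
ln A = ln(1.759) / 0.168 = 0.5646 / 0.168 = 3.3609
A = e^3.3609 ≈ 28.81 mi²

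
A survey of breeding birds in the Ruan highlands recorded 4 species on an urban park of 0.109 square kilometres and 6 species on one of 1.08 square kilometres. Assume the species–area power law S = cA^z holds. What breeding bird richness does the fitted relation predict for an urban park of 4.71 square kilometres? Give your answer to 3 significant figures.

z = ln(6/4) / ln(1.08/0.109) = 0.4055 / 2.2934 = 0.1768
c = 4 / 0.109^0.1768 = 4 / 0.6758 = 5.919
S₃ = 5.919 × 4.71^0.1768 = 5.919 × 1.315 ≈ 7.785

7.78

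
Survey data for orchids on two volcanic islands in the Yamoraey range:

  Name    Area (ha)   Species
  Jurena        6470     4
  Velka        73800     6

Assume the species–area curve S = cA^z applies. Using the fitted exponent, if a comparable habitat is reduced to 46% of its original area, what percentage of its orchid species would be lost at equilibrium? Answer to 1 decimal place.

12.1%

z = ln(6/4) / ln(73800/6470) = 0.4055 / 2.4342 = 0.1666
S_new/S_old = (A_new/A_old)^z = 0.46^0.1666 = exp(0.1666 × -0.7765) = 0.8787
Fraction lost = 1 − 0.8787 = 0.1213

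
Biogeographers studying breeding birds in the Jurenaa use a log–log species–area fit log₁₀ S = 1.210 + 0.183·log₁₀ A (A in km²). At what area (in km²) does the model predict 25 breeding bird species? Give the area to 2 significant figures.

11 km²

25 = 16.22 × A^0.183  ⇒  A^0.183 = 25/16.22 = 1.541
ln A = ln(1.541) / 0.183 = 0.4327 / 0.183 = 2.3647
A = e^2.3647 ≈ 10.64 km²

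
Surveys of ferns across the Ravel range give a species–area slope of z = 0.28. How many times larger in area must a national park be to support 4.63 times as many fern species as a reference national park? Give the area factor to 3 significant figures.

238

(A₂/A₁)^0.28 = 4.63, so A₂/A₁ = 4.63^(1/0.28) = 4.63^3.571
ln(A₂/A₁) = ln 4.63 / 0.28 = 1.5326 / 0.28 = 5.4734
A₂/A₁ = e^5.4734 ≈ 238.3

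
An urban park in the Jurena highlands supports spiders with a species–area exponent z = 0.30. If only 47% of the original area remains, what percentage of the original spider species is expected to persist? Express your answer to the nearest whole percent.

80%

S_new/S_old = (A_new/A_old)^z = 0.47^0.3
= exp(0.3 × ln 0.47) = exp(0.3 × -0.7550) = exp(-0.2265) ≈ 0.7973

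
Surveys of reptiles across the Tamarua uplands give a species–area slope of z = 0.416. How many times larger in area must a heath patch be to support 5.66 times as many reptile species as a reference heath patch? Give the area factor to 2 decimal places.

64.51

(A₂/A₁)^0.416 = 5.66, so A₂/A₁ = 5.66^(1/0.416) = 5.66^2.404
ln(A₂/A₁) = ln 5.66 / 0.416 = 1.7334 / 0.416 = 4.1669
A₂/A₁ = e^4.1669 ≈ 64.51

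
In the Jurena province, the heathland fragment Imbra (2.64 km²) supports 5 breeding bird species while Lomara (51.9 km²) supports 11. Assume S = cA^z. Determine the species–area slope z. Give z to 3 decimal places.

Taking logs: ln S = ln c + z ln A, so z = (ln S₂ − ln S₁)/(ln A₂ − ln A₁).
z = ln(11/5) / ln(51.9/2.64) = ln(2.2) / ln(19.66) = 0.7885 / 2.9785 = 0.2647

0.265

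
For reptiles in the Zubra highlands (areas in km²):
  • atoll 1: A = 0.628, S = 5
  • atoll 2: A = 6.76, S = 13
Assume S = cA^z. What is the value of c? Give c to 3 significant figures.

6.03

z = ln(S₂/S₁) / ln(A₂/A₁) = ln(13/5) / ln(6.76/0.628) = 0.9555 / 2.3762 = 0.4021
c = S₁ / A₁^z = 5 / 0.628^0.4021 = 5 / 0.8294 = 6.029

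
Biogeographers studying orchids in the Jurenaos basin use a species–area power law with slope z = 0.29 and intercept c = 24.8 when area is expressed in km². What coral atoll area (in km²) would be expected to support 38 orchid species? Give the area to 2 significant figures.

4.4 km²

38 = 24.8 × A^0.29  ⇒  A^0.29 = 38/24.8 = 1.532
ln A = ln(1.532) / 0.29 = 0.4267 / 0.29 = 1.4715
A = e^1.4715 ≈ 4.356 km²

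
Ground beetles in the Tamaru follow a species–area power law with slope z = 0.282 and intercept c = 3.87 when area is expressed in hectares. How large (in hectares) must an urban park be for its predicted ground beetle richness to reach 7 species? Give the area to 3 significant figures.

7 = 3.87 × A^0.282  ⇒  A^0.282 = 7/3.87 = 1.809
ln A = ln(1.809) / 0.282 = 0.5927 / 0.282 = 2.1016
A = e^2.1016 ≈ 8.179 hectares

8.18 hectares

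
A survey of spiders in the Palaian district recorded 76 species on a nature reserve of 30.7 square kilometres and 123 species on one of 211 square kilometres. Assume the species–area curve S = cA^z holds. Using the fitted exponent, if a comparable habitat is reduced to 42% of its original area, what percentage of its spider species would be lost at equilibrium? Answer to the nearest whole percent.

19%

z = ln(123/76) / ln(211/30.7) = 0.4815 / 1.9276 = 0.2498
S_new/S_old = (A_new/A_old)^z = 0.42^0.2498 = exp(0.2498 × -0.8675) = 0.8052
Fraction lost = 1 − 0.8052 = 0.1948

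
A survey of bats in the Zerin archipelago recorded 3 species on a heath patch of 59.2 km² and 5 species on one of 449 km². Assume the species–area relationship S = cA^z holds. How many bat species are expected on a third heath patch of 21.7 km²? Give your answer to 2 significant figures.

2.3

z = ln(5/3) / ln(449/59.2) = 0.5108 / 2.0261 = 0.2521
c = 3 / 59.2^0.2521 = 3 / 2.798 = 1.072
S₃ = 1.072 × 21.7^0.2521 = 1.072 × 2.172 ≈ 2.329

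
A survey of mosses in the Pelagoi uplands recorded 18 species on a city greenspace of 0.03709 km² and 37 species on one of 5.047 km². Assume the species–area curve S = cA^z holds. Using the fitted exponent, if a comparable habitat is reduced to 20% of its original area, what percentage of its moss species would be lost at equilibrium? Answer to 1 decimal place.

21.0%

z = ln(37/18) / ln(5.047/0.03709) = 0.7205 / 4.9132 = 0.1467
S_new/S_old = (A_new/A_old)^z = 0.2^0.1467 = exp(0.1467 × -1.6094) = 0.7898
Fraction lost = 1 − 0.7898 = 0.2102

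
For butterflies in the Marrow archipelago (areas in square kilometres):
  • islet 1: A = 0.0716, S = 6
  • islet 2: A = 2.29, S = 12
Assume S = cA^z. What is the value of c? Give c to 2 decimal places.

10.17

z = ln(S₂/S₁) / ln(A₂/A₁) = ln(12/6) / ln(2.29/0.0716) = 0.6931 / 3.4652 = 0.2000
c = S₁ / A₁^z = 6 / 0.0716^0.2000 = 6 / 0.5901 = 10.17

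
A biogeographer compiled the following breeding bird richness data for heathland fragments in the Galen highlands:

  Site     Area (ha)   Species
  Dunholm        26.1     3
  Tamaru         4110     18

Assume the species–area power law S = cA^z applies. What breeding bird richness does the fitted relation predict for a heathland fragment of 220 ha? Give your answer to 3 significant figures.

z = ln(18/3) / ln(4110/26.1) = 1.7918 / 5.0592 = 0.3542
c = 3 / 26.1^0.3542 = 3 / 3.175 = 0.945
S₃ = 0.945 × 220^0.3542 = 0.945 × 6.754 ≈ 6.383

6.38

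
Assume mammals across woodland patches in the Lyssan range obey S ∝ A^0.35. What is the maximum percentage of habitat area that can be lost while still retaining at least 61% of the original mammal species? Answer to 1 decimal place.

75.6%

Need (A_new/A_old)^0.35 = 0.61, so A_new/A_old = 0.61^(1/0.35) = 0.61^2.857
ln(A_new/A_old) = ln 0.61 / 0.35 = -0.4943 / 0.35 = -1.4123
A_new/A_old = e^-1.4123 ≈ 0.2436
Fraction that can be lost = 1 − 0.2436 = 0.7564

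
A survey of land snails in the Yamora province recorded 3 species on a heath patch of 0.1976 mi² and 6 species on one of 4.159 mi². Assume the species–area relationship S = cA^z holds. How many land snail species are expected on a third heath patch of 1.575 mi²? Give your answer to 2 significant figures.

z = ln(6/3) / ln(4.159/0.1976) = 0.6931 / 3.0468 = 0.2275
c = 3 / 0.1976^0.2275 = 3 / 0.6915 = 4.338
S₃ = 4.338 × 1.575^0.2275 = 4.338 × 1.109 ≈ 4.811

4.8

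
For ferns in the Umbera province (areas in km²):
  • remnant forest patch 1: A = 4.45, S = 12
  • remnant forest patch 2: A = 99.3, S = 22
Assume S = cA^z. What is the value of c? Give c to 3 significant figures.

8.97

z = ln(S₂/S₁) / ln(A₂/A₁) = ln(22/12) / ln(99.3/4.45) = 0.6061 / 3.1052 = 0.1952
c = S₁ / A₁^z = 12 / 4.45^0.1952 = 12 / 1.338 = 8.966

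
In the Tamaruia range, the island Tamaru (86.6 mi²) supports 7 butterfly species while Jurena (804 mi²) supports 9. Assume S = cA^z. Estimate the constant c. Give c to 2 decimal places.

4.23

z = ln(S₂/S₁) / ln(A₂/A₁) = ln(9/7) / ln(804/86.6) = 0.2513 / 2.2283 = 0.1128
c = S₁ / A₁^z = 7 / 86.6^0.1128 = 7 / 1.654 = 4.232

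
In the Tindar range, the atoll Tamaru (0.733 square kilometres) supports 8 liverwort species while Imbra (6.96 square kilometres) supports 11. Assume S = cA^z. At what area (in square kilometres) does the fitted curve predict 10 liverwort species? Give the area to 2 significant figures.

3.5 square kilometres

z = ln(11/8) / ln(6.96/0.733) = 0.3185 / 2.2508 = 0.1415
c = 8 / 0.733^0.1415 = 8 / 0.957 = 8.359
A = (10/8.359)^(1/0.1415) ⇒ ln A = ln(1.196)/0.1415 = 1.2665
A = e^1.2665 ≈ 3.549 square kilometres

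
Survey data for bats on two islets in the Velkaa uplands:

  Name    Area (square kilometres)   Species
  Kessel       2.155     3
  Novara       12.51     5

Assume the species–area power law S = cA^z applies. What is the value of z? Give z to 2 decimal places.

0.29

Taking logs: ln S = ln c + z ln A, so z = (ln S₂ − ln S₁)/(ln A₂ − ln A₁).
z = ln(5/3) / ln(12.51/2.155) = ln(1.667) / ln(5.805) = 0.5108 / 1.7587 = 0.2905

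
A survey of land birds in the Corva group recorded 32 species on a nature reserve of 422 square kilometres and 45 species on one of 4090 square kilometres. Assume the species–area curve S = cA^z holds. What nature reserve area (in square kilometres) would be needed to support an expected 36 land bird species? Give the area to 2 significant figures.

920 square kilometres

z = ln(45/32) / ln(4090/422) = 0.3409 / 2.2713 = 0.1501
c = 32 / 422^0.1501 = 32 / 2.478 = 12.91
A = (36/12.91)^(1/0.1501) ⇒ ln A = ln(2.788)/0.1501 = 6.8297
A = e^6.8297 ≈ 924.9 square kilometres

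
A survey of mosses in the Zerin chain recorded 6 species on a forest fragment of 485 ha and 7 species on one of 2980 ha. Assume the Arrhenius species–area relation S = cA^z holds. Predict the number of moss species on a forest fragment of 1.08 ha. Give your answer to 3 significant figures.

3.57

z = ln(7/6) / ln(2980/485) = 0.1542 / 1.8155 = 0.0849
c = 6 / 485^0.0849 = 6 / 1.691 = 3.549
S₃ = 3.549 × 1.08^0.0849 = 3.549 × 1.007 ≈ 3.572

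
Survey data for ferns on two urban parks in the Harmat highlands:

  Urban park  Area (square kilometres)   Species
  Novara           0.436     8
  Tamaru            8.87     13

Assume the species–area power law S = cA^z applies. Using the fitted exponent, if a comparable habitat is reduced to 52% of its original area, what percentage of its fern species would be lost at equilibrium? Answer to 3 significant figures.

z = ln(13/8) / ln(8.87/0.436) = 0.4855 / 3.0128 = 0.1611
S_new/S_old = (A_new/A_old)^z = 0.52^0.1611 = exp(0.1611 × -0.6539) = 0.9
Fraction lost = 1 − 0.9 = 0.1

10.0%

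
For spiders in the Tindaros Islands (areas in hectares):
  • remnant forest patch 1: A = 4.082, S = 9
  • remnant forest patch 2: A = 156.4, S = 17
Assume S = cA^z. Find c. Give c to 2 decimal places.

7.04

z = ln(S₂/S₁) / ln(A₂/A₁) = ln(17/9) / ln(156.4/4.082) = 0.6360 / 3.6458 = 0.1744
c = S₁ / A₁^z = 9 / 4.082^0.1744 = 9 / 1.278 = 7.042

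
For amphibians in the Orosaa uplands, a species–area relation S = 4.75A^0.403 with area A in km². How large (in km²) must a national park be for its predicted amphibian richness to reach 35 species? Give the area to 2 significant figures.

140 km²

35 = 4.75 × A^0.403  ⇒  A^0.403 = 35/4.75 = 7.368
ln A = ln(7.368) / 0.403 = 1.9972 / 0.403 = 4.9558
A = e^4.9558 ≈ 142 km²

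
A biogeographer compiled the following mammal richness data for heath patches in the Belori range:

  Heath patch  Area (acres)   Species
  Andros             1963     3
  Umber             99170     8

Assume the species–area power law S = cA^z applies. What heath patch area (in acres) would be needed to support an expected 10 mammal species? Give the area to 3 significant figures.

z = ln(8/3) / ln(99170/1963) = 0.9808 / 3.9224 = 0.2501
c = 3 / 1963^0.2501 = 3 / 6.659 = 0.4505
A = (10/0.4505)^(1/0.2501) ⇒ ln A = ln(22.2)/0.2501 = 12.3969
A = e^12.3969 ≈ 242062 acres

242000 acres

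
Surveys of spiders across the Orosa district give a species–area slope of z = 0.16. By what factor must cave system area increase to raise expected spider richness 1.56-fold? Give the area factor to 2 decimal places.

16.11

(A₂/A₁)^0.16 = 1.56, so A₂/A₁ = 1.56^(1/0.16) = 1.56^6.25
ln(A₂/A₁) = ln 1.56 / 0.16 = 0.4447 / 0.16 = 2.7793
A₂/A₁ = e^2.7793 ≈ 16.11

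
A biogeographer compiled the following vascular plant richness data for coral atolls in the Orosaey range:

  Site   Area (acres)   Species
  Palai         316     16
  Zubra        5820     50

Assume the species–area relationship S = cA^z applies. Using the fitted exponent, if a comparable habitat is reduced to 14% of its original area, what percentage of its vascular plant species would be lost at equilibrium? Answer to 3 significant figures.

53.7%

z = ln(50/16) / ln(5820/316) = 1.1394 / 2.9133 = 0.3911
S_new/S_old = (A_new/A_old)^z = 0.14^0.3911 = exp(0.3911 × -1.9661) = 0.4635
Fraction lost = 1 − 0.4635 = 0.5365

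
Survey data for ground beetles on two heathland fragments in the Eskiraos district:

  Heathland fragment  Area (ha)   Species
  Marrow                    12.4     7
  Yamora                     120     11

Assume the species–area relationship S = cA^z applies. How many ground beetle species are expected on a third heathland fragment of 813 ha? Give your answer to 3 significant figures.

16.1

z = ln(11/7) / ln(120/12.4) = 0.4520 / 2.2698 = 0.1991
c = 7 / 12.4^0.1991 = 7 / 1.651 = 4.24
S₃ = 4.24 × 813^0.1991 = 4.24 × 3.797 ≈ 16.1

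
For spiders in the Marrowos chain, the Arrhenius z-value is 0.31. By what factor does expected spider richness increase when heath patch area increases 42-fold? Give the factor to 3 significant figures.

S₂/S₁ = (A₂/A₁)^z = 42^0.31
ln(S₂/S₁) = 0.31 × ln 42 = 0.31 × 3.7377 = 1.1587
S₂/S₁ = e^1.1587 ≈ 3.186

3.19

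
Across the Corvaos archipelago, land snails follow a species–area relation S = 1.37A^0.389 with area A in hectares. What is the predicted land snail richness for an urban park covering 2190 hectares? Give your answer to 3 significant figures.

27.3

S = 1.37 × 2190^0.389
ln S = ln 1.37 + 0.389 × ln 2190 = 0.3148 + 0.389 × 7.6917 = 3.3069
S = e^3.3069 ≈ 27.3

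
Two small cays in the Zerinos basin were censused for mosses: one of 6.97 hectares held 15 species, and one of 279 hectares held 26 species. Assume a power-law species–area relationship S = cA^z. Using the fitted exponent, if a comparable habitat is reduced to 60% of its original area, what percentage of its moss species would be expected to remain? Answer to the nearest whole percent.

93%

z = ln(26/15) / ln(279/6.97) = 0.5500 / 3.6896 = 0.1491
S_new/S_old = (A_new/A_old)^z = 0.6^0.1491 = exp(0.1491 × -0.5108) = 0.9267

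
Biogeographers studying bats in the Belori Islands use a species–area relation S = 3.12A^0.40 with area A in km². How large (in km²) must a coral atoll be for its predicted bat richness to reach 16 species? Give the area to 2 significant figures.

16 = 3.12 × A^0.4  ⇒  A^0.4 = 16/3.12 = 5.128
ln A = ln(5.128) / 0.4 = 1.6348 / 0.4 = 4.0869
A = e^4.0869 ≈ 59.55 km²

60 km²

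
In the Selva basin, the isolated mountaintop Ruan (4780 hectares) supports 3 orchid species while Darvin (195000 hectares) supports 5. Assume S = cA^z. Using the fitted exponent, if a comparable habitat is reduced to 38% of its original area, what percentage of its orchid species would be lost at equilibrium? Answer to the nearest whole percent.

12%

z = ln(5/3) / ln(195000/4780) = 0.5108 / 3.7086 = 0.1377
S_new/S_old = (A_new/A_old)^z = 0.38^0.1377 = exp(0.1377 × -0.9676) = 0.8752
Fraction lost = 1 − 0.8752 = 0.1248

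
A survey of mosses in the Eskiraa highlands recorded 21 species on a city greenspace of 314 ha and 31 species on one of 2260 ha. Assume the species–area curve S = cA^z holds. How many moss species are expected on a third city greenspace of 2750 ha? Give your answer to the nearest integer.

z = ln(31/21) / ln(2260/314) = 0.3895 / 1.9737 = 0.1973
c = 21 / 314^0.1973 = 21 / 3.11 = 6.753
S₃ = 6.753 × 2750^0.1973 = 6.753 × 4.772 ≈ 32.22

32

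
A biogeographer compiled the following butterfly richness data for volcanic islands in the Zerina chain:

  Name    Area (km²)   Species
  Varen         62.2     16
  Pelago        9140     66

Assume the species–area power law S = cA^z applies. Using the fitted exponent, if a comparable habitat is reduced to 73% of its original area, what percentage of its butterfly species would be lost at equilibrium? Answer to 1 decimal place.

8.5%

z = ln(66/16) / ln(9140/62.2) = 1.4171 / 4.9901 = 0.2840
S_new/S_old = (A_new/A_old)^z = 0.73^0.2840 = exp(0.2840 × -0.3147) = 0.9145
Fraction lost = 1 − 0.9145 = 0.08549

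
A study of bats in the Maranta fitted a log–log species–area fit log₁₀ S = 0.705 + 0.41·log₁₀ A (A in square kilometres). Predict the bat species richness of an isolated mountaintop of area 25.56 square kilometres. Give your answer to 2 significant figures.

19

S = 5.07 × 25.56^0.41 = 5.07 × 3.777 ≈ 19.15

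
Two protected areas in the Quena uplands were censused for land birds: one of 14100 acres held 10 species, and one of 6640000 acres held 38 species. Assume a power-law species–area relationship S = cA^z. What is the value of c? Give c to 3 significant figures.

1.26

z = ln(S₂/S₁) / ln(A₂/A₁) = ln(38/10) / ln(6640000/14100) = 1.3350 / 6.1547 = 0.2169
c = S₁ / A₁^z = 10 / 14100^0.2169 = 10 / 7.943 = 1.259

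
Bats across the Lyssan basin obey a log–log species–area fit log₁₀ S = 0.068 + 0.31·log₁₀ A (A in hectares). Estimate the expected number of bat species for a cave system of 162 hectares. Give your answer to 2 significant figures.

5.7

S = 1.169 × 162^0.31
ln S = ln 1.169 + 0.31 × ln 162 = 0.1566 + 0.31 × 5.0876 = 1.7337
S = e^1.7337 ≈ 5.662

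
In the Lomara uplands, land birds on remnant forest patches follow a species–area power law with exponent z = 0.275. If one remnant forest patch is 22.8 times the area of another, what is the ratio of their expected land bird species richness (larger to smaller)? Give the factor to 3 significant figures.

2.36

S₂/S₁ = (A₂/A₁)^z = 22.8^0.275
ln(S₂/S₁) = 0.275 × ln 22.8 = 0.275 × 3.1268 = 0.8599
S₂/S₁ = e^0.8599 ≈ 2.363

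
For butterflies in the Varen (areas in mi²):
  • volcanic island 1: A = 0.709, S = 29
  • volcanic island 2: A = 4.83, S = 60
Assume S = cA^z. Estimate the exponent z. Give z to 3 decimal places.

0.379

Taking logs: ln S = ln c + z ln A, so z = (ln S₂ − ln S₁)/(ln A₂ − ln A₁).
z = ln(60/29) / ln(4.83/0.709) = ln(2.069) / ln(6.812) = 0.7270 / 1.9187 = 0.3789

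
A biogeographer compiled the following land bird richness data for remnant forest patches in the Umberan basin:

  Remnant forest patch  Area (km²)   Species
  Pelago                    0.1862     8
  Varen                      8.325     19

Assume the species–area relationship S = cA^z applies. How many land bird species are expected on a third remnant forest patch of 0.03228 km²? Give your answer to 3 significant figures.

z = ln(19/8) / ln(8.325/0.1862) = 0.8650 / 3.8002 = 0.2276
c = 8 / 0.1862^0.2276 = 8 / 0.6821 = 11.73
S₃ = 11.73 × 0.03228^0.2276 = 11.73 × 0.4577 ≈ 5.369

5.37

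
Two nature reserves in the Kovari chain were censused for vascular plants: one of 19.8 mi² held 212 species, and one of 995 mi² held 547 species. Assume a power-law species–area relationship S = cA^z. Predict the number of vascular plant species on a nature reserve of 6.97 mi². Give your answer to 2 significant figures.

z = ln(547/212) / ln(995/19.8) = 0.9479 / 3.9171 = 0.2420
c = 212 / 19.8^0.2420 = 212 / 2.06 = 102.9
S₃ = 102.9 × 6.97^0.2420 = 102.9 × 1.6 ≈ 164.7

160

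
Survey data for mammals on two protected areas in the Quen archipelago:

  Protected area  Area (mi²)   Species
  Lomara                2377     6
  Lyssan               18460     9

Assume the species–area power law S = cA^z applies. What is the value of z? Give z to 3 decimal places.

Taking logs: ln S = ln c + z ln A, so z = (ln S₂ − ln S₁)/(ln A₂ − ln A₁).
z = ln(9/6) / ln(18460/2377) = ln(1.5) / ln(7.766) = 0.4055 / 2.0498 = 0.1978

0.198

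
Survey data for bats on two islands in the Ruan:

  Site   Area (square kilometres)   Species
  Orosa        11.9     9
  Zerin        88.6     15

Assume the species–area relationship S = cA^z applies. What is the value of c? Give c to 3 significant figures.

z = ln(S₂/S₁) / ln(A₂/A₁) = ln(15/9) / ln(88.6/11.9) = 0.5108 / 2.0076 = 0.2544
c = S₁ / A₁^z = 9 / 11.9^0.2544 = 9 / 1.878 = 4.793

4.79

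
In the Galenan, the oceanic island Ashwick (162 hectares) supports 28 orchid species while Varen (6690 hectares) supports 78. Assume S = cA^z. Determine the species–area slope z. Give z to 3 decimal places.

0.275

Taking logs: ln S = ln c + z ln A, so z = (ln S₂ − ln S₁)/(ln A₂ − ln A₁).
z = ln(78/28) / ln(6690/162) = ln(2.786) / ln(41.3) = 1.0245 / 3.7208 = 0.2753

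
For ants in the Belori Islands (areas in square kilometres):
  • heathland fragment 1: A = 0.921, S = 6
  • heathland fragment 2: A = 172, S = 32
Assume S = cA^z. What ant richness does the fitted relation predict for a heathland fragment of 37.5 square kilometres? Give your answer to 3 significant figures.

19.7

z = ln(32/6) / ln(172/0.921) = 1.6740 / 5.2298 = 0.3201
c = 6 / 0.921^0.3201 = 6 / 0.974 = 6.16
S₃ = 6.16 × 37.5^0.3201 = 6.16 × 3.19 ≈ 19.65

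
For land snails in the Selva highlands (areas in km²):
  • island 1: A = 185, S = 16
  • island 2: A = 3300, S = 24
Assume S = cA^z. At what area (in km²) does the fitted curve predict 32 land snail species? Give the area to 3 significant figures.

z = ln(24/16) / ln(3300/185) = 0.4055 / 2.8813 = 0.1407
c = 16 / 185^0.1407 = 16 / 2.085 = 7.675
A = (32/7.675)^(1/0.1407) ⇒ ln A = ln(4.169)/0.1407 = 10.1460
A = e^10.1460 ≈ 25489 km²

25500 km²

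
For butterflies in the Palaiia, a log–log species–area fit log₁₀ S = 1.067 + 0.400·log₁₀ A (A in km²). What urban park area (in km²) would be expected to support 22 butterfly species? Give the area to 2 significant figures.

22 = 11.67 × A^0.4  ⇒  A^0.4 = 22/11.67 = 1.885
ln A = ln(1.885) / 0.4 = 0.6342 / 0.4 = 1.5855
A = e^1.5855 ≈ 4.882 km²

4.9 km²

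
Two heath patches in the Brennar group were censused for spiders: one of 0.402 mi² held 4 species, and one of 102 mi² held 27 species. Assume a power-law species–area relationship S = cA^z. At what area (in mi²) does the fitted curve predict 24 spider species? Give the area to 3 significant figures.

z = ln(27/4) / ln(102/0.402) = 1.9095 / 5.5363 = 0.3449
c = 4 / 0.402^0.3449 = 4 / 0.7303 = 5.477
A = (24/5.477)^(1/0.3449) ⇒ ln A = ln(4.382)/0.3449 = 4.2835
A = e^4.2835 ≈ 72.49 mi²

72.5 mi²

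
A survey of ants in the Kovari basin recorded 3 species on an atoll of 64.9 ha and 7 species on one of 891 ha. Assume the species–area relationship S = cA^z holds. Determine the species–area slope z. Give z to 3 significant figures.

Taking logs: ln S = ln c + z ln A, so z = (ln S₂ − ln S₁)/(ln A₂ − ln A₁).
z = ln(7/3) / ln(891/64.9) = ln(2.333) / ln(13.73) = 0.8473 / 2.6195 = 0.3235

0.323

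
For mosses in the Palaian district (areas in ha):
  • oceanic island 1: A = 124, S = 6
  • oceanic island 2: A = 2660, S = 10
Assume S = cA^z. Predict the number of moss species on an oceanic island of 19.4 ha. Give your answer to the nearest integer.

z = ln(10/6) / ln(2660/124) = 0.5108 / 3.0658 = 0.1666
c = 6 / 124^0.1666 = 6 / 2.233 = 2.687
S₃ = 2.687 × 19.4^0.1666 = 2.687 × 1.639 ≈ 4.405

4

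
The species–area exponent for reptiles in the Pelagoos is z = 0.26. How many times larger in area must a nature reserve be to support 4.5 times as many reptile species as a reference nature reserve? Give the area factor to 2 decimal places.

325.35

(A₂/A₁)^0.26 = 4.5, so A₂/A₁ = 4.5^(1/0.26) = 4.5^3.846
ln(A₂/A₁) = ln 4.5 / 0.26 = 1.5041 / 0.26 = 5.7849
A₂/A₁ = e^5.7849 ≈ 325.4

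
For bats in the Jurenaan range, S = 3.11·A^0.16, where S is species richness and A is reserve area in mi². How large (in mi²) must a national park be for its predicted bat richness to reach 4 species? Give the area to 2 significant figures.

4.8 mi²

4 = 3.11 × A^0.16  ⇒  A^0.16 = 4/3.11 = 1.286
ln A = ln(1.286) / 0.16 = 0.2517 / 0.16 = 1.5729
A = e^1.5729 ≈ 4.821 mi²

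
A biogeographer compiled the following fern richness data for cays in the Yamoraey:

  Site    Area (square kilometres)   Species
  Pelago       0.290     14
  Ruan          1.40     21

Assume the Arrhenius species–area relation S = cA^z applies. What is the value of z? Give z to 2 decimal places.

0.26

Taking logs: ln S = ln c + z ln A, so z = (ln S₂ − ln S₁)/(ln A₂ − ln A₁).
z = ln(21/14) / ln(1.4/0.29) = ln(1.5) / ln(4.828) = 0.4055 / 1.5743 = 0.2575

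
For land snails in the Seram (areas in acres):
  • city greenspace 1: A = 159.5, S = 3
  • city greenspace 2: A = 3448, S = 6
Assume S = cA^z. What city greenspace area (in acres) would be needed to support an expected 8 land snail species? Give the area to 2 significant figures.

12000 acres

z = ln(6/3) / ln(3448/159.5) = 0.6931 / 3.0735 = 0.2255
c = 3 / 159.5^0.2255 = 3 / 3.139 = 0.9558
A = (8/0.9558)^(1/0.2255) ⇒ ln A = ln(8.37)/0.2255 = 9.4212
A = e^9.4212 ≈ 12347 acres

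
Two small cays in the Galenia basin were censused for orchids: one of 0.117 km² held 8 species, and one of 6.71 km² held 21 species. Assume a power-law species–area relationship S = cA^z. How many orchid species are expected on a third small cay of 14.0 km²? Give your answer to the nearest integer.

z = ln(21/8) / ln(6.71/0.117) = 0.9651 / 4.0492 = 0.2383
c = 8 / 0.117^0.2383 = 8 / 0.5997 = 13.34
S₃ = 13.34 × 14^0.2383 = 13.34 × 1.876 ≈ 25.02

25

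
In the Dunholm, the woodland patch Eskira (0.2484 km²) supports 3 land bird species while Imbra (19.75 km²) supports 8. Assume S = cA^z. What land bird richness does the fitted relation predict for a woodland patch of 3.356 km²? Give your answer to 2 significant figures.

5.4

z = ln(8/3) / ln(19.75/0.2484) = 0.9808 / 4.3759 = 0.2241
c = 3 / 0.2484^0.2241 = 3 / 0.7319 = 4.099
S₃ = 4.099 × 3.356^0.2241 = 4.099 × 1.312 ≈ 5.377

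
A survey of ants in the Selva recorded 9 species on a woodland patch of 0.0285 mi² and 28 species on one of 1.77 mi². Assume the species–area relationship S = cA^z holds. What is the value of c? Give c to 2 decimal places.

23.93

z = ln(S₂/S₁) / ln(A₂/A₁) = ln(28/9) / ln(1.77/0.0285) = 1.1350 / 4.1288 = 0.2749
c = S₁ / A₁^z = 9 / 0.0285^0.2749 = 9 / 0.3761 = 23.93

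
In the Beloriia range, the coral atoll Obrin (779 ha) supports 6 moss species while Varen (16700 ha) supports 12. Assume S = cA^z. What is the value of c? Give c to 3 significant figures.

1.33

z = ln(S₂/S₁) / ln(A₂/A₁) = ln(12/6) / ln(16700/779) = 0.6931 / 3.0652 = 0.2261
c = S₁ / A₁^z = 6 / 779^0.2261 = 6 / 4.507 = 1.331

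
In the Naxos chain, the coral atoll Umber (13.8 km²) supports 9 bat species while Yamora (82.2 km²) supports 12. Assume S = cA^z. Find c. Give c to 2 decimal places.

z = ln(S₂/S₁) / ln(A₂/A₁) = ln(12/9) / ln(82.2/13.8) = 0.2877 / 1.7845 = 0.1612
c = S₁ / A₁^z = 9 / 13.8^0.1612 = 9 / 1.527 = 5.895

5.89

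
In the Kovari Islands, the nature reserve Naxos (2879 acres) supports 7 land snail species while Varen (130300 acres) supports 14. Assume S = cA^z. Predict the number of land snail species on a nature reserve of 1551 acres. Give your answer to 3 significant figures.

z = ln(14/7) / ln(130300/2879) = 0.6931 / 3.8124 = 0.1818
c = 7 / 2879^0.1818 = 7 / 4.255 = 1.645
S₃ = 1.645 × 1551^0.1818 = 1.645 × 3.803 ≈ 6.255

6.26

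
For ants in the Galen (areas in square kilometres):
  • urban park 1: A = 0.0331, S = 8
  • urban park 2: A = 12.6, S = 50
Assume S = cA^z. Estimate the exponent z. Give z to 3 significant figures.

0.308

Taking logs: ln S = ln c + z ln A, so z = (ln S₂ − ln S₁)/(ln A₂ − ln A₁).
z = ln(50/8) / ln(12.6/0.0331) = ln(6.25) / ln(380.7) = 1.8326 / 5.9419 = 0.3084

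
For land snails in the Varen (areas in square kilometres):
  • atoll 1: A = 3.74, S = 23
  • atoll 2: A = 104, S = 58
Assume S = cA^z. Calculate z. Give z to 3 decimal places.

0.278

Taking logs: ln S = ln c + z ln A, so z = (ln S₂ − ln S₁)/(ln A₂ − ln A₁).
z = ln(58/23) / ln(104/3.74) = ln(2.522) / ln(27.81) = 0.9249 / 3.3253 = 0.2782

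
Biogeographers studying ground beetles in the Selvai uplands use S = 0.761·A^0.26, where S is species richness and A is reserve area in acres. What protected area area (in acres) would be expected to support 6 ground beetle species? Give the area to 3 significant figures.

6 = 0.761 × A^0.26  ⇒  A^0.26 = 6/0.761 = 7.884
ln A = ln(7.884) / 0.26 = 2.0649 / 0.26 = 7.9419
A = e^7.9419 ≈ 2813 acres

2810 acres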